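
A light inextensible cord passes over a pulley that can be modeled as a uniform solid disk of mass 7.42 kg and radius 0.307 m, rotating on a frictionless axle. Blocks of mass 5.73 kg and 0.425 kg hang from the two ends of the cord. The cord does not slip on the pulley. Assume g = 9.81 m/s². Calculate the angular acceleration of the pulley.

I = ½MR² = (1/2)(7.42)(0.307)² = 0.3497 kg·m².
Heavier block: m₁g − T₁ = m₁a. Lighter block: T₂ − m₂g = m₂a.
Pulley: (T₁ − T₂)R = Iα = I(a/R), so T₁ − T₂ = (I/R²)a = (1/2)M_p a = 3.710·a.
Adding the three: (m₁ − m₂)g = (m₁ + m₂ + 3.710)a, so a = (5.73 − 0.425)(9.81)/(5.73 + 0.425 + 3.710) = 5.275 m/s².
α = a/R = 5.275/0.307 = 17.18 rad/s².

α ≈ 17.2 rad/s²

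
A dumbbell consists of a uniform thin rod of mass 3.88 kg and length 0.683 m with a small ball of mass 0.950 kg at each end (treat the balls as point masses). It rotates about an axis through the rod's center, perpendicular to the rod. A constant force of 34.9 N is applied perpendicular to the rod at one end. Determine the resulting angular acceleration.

I_rod = (1/12)ML² = (1/12)(3.88)(0.683)² = 0.1508 kg·m².
I_balls = 2·m·(L/2)² = 2(0.950)(0.3415)² = 0.2216 kg·m².
Total I = 0.3724 kg·m².
τ = F·(L/2) = (34.9)(0.342) = 11.92 N·m.
α = τ/I = 11.92/0.3724 = 32.00 rad/s².

α ≈ 32.0 rad/s²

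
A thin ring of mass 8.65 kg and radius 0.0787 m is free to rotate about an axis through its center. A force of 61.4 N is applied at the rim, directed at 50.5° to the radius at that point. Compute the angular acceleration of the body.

I = MR² = (8.65)(0.0787)² = 0.05358 kg·m².
Only the tangential component produces torque: τ = F R sinθ = (61.4)(0.0787) sin 50.5° = 3.729 N·m.
From τ = Iα: α = 3.729/0.05358 = 69.60 rad/s².

α ≈ 69.6 rad/s²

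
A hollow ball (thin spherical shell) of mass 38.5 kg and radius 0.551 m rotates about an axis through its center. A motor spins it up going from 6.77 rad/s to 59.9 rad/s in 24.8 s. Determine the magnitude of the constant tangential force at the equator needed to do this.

I = (2/3)MR² = (2/3)(38.5)(0.551)² = 7.792 kg·m².
α = Δω/Δt = (59.9 − 6.77)/24.8 = 2.142 rad/s².
The required torque is τ = Iα = (7.792)(2.142) = 16.69 N·m.
A tangential force at the equator gives τ = FR, so F = τ/R = 16.69/0.551 = 30.30 N.

F ≈ 30.3 N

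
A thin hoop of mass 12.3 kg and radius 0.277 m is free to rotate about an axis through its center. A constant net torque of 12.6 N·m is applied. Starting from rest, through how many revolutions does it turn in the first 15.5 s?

I = MR² = (12.3)(0.277)² = 0.9438 kg·m².
α = τ/I = 12.6/0.9438 = 13.35 rad/s².
θ = ½αt² = ½(13.35)(15.5)² = 1604 rad.
Revolutions = θ/(2π) = 255.2.

≈ 255 revolutions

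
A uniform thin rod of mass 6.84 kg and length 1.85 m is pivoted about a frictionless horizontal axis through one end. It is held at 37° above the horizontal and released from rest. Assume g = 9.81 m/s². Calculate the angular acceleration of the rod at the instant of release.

α ≈ 6.35 rad/s²

About the pivot, I = (1/3)ML² = (1/3)(6.84)(1.85)² = 7.803 kg·m².
The weight acts at the center, a distance L/2 = 0.9250 m from the pivot; τ = Mg(L/2) cos 37° = 49.57 N·m.
α = τ/I = 49.57/7.803 = 6.352 rad/s².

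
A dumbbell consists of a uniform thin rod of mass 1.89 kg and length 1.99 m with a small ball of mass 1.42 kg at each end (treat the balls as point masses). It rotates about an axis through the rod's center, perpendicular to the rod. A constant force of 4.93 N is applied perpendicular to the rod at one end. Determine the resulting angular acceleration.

α ≈ 1.43 rad/s²

I_rod = (1/12)ML² = (1/12)(1.89)(1.99)² = 0.6237 kg·m².
I_balls = 2·m·(L/2)² = 2(1.42)(0.9950)² = 2.812 kg·m².
Total I = 3.435 kg·m².
τ = F·(L/2) = (4.93)(0.995) = 4.905 N·m.
α = τ/I = 4.905/3.435 = 1.428 rad/s².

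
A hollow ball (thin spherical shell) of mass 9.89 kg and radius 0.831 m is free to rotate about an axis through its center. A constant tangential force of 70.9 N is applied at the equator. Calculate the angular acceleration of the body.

α ≈ 12.9 rad/s²

I = (2/3)MR² = (2/3)(9.89)(0.831)² = 4.553 kg·m².
τ = F R = (70.9)(0.831) = 58.92 N·m.
Newton's second law for rotation, τ = Iα, gives α = τ/I = 58.92/4.553 = 12.94 rad/s².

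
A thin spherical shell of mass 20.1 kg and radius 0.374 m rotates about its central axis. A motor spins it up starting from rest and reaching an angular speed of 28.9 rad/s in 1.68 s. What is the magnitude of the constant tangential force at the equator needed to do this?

I = (2/3)MR² = (2/3)(20.1)(0.374)² = 1.874 kg·m².
α = Δω/Δt = (28.9 − 0)/1.68 = 17.20 rad/s².
The required torque is τ = Iα = (1.874)(17.20) = 32.24 N·m.
A tangential force at the equator gives τ = FR, so F = τ/R = 32.24/0.374 = 86.21 N.

F ≈ 86.2 N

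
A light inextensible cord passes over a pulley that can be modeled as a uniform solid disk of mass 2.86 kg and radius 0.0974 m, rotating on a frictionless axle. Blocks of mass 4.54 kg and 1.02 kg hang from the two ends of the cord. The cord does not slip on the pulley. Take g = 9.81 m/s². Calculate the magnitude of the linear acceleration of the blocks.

a ≈ 4.94 m/s²

I = ½MR² = (1/2)(2.86)(0.0974)² = 0.01357 kg·m².
Heavier block: m₁g − T₁ = m₁a. Lighter block: T₂ − m₂g = m₂a.
Pulley: (T₁ − T₂)R = Iα = I(a/R), so T₁ − T₂ = (I/R²)a = (1/2)M_p a = 1.430·a.
Adding the three: (m₁ − m₂)g = (m₁ + m₂ + 1.430)a, so a = (4.54 − 1.02)(9.81)/(4.54 + 1.02 + 1.430) = 4.940 m/s².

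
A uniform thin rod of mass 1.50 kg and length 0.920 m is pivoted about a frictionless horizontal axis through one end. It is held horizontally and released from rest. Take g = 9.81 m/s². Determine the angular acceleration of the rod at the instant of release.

α ≈ 16.0 rad/s²

About the pivot, I = (1/3)ML² = (1/3)(1.50)(0.920)² = 0.4232 kg·m².
The weight acts at the center, a distance L/2 = 0.4600 m from the pivot; τ = Mg(L/2) = 6.769 N·m.
α = τ/I = 6.769/0.4232 = 15.99 rad/s².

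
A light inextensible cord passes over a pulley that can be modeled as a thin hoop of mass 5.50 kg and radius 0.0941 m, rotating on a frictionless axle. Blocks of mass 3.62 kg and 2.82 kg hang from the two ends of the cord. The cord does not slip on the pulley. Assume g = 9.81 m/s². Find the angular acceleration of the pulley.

I = MR² = (5.50)(0.0941)² = 0.04870 kg·m².
Heavier block: m₁g − T₁ = m₁a. Lighter block: T₂ − m₂g = m₂a.
Pulley: (T₁ − T₂)R = Iα = I(a/R), so T₁ − T₂ = (I/R²)a = 1·M_p a = 5.500·a.
Adding the three: (m₁ − m₂)g = (m₁ + m₂ + 5.500)a, so a = (3.62 − 2.82)(9.81)/(3.62 + 2.82 + 5.500) = 0.6573 m/s².
α = a/R = 0.6573/0.0941 = 6.985 rad/s².

α ≈ 6.98 rad/s²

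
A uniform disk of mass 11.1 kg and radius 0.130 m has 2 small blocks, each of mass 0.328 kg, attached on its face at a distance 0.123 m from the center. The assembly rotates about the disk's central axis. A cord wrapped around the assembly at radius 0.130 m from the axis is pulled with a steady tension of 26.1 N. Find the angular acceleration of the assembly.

α ≈ 32.7 rad/s²

I_disk = ½MR² = ½(11.1)(0.130)² = 0.09380 kg·m².
I_blocks = 2·m·r² = 2(0.328)(0.123)² = 0.009925 kg·m².
Total I = 0.1037 kg·m².
τ = F r = (26.1)(0.130) = 3.393 N·m.
α = τ/I = 3.393/0.1037 = 32.71 rad/s².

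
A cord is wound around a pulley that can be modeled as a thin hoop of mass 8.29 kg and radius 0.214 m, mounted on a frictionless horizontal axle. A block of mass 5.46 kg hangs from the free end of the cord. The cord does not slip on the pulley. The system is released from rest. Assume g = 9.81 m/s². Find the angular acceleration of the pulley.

α ≈ 18.2 rad/s²

I = MR² = (8.29)(0.214)² = 0.3796 kg·m².
Block: mg − T = ma. Pulley: TR = Iα. No-slip: a = αR, so T = (I/R²)a = 8.290·a.
Then mg = (m + 8.290)a, so a = (5.46)(9.81)/(5.46 + 8.290) = 3.895 m/s².
α = a/R = 3.895/0.214 = 18.20 rad/s².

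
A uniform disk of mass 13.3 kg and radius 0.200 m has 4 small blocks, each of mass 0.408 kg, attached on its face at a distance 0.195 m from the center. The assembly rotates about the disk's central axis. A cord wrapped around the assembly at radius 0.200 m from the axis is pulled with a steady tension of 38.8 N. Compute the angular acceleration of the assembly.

I_disk = ½MR² = ½(13.3)(0.200)² = 0.2660 kg·m².
I_blocks = 4·m·r² = 4(0.408)(0.195)² = 0.06206 kg·m².
Total I = 0.3281 kg·m².
τ = F r = (38.8)(0.200) = 7.760 N·m.
α = τ/I = 7.760/0.3281 = 23.65 rad/s².

α ≈ 23.7 rad/s²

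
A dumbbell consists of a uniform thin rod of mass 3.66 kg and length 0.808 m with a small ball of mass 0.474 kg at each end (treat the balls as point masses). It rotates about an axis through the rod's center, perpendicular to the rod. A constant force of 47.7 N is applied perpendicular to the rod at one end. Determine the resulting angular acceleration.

I_rod = (1/12)ML² = (1/12)(3.66)(0.808)² = 0.1991 kg·m².
I_balls = 2·m·(L/2)² = 2(0.474)(0.4040)² = 0.1547 kg·m².
Total I = 0.3539 kg·m².
τ = F·(L/2) = (47.7)(0.404) = 19.27 N·m.
α = τ/I = 19.27/0.3539 = 54.46 rad/s².

α ≈ 54.5 rad/s²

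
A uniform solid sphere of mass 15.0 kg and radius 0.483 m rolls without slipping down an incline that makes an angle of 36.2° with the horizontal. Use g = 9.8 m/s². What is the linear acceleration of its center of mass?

Translation along the incline: Mg sinθ − f = Ma.
Rotation about the center: fR = Iα with I = (2/5)MR². No-slip gives a = αR, so f = (I/R²)a = (2/5)M a.
Substituting: Mg sinθ = (1 + 0.4000)Ma, so a = g sinθ/(1 + 0.4000) = (9.8) sin 36.2° / 1.400 = 4.134 m/s².

a ≈ 4.13 m/s²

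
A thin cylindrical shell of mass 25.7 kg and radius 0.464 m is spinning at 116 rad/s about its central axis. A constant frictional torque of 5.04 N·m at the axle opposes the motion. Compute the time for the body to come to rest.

t ≈ 127 s

I = MR² = (25.7)(0.464)² = 5.533 kg·m².
The net torque has magnitude 5.04 N·m, opposing ω.
|α| = τ/I = 5.040/5.533 = 0.9109 rad/s² (deceleration).
0 = ω₀ − |α|t ⇒ t = ω₀/|α| = 116/0.9109 = 127.3 s.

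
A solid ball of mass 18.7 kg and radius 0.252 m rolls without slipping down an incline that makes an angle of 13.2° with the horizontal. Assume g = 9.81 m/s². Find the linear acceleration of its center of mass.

Translation along the incline: Mg sinθ − f = Ma.
Rotation about the center: fR = Iα with I = (2/5)MR². No-slip gives a = αR, so f = (I/R²)a = (2/5)M a.
Substituting: Mg sinθ = (1 + 0.4000)Ma, so a = g sinθ/(1 + 0.4000) = (9.81) sin 13.2° / 1.400 = 1.600 m/s².

a ≈ 1.60 m/s²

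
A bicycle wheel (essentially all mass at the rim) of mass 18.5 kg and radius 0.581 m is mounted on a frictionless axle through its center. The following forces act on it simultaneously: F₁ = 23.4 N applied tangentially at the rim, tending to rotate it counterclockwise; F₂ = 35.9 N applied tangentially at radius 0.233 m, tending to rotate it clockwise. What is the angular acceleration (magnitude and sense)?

I = MR² = (18.5)(0.581)² = 6.245 kg·m².
Taking counterclockwise as positive: τ₁ = +(23.4)(0.581) = +13.60 N·m; τ₂ = −(35.9)(0.233) = −8.365 N·m.
Net torque τ = 5.231 N·m.
α = τ/I = 5.231/6.245 = 0.8376 rad/s².

α ≈ 0.838 rad/s², counterclockwise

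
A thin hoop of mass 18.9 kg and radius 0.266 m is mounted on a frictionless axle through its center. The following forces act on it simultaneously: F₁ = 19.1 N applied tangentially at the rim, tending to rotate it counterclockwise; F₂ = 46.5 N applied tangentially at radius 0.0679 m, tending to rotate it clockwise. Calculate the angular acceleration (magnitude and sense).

α ≈ 1.44 rad/s², counterclockwise

I = MR² = (18.9)(0.266)² = 1.337 kg·m².
Taking counterclockwise as positive: τ₁ = +(19.1)(0.266) = +5.081 N·m; τ₂ = −(46.5)(0.0679) = −3.157 N·m.
Net torque τ = 1.923 N·m.
α = τ/I = 1.923/1.337 = 1.438 rad/s².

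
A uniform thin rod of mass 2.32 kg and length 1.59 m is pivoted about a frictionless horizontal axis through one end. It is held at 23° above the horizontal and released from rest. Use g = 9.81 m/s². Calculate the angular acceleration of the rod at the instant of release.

About the pivot, I = (1/3)ML² = (1/3)(2.32)(1.59)² = 1.955 kg·m².
The weight acts at the center, a distance L/2 = 0.7950 m from the pivot; τ = Mg(L/2) cos 23° = 16.66 N·m.
α = τ/I = 16.66/1.955 = 8.519 rad/s².
(Equivalently α = (3g/(2L)) cos 23° = 8.519 rad/s².)

α ≈ 8.52 rad/s²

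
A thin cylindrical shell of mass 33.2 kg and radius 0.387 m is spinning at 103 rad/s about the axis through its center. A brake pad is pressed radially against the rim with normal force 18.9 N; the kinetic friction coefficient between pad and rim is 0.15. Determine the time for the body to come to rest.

I = MR² = (33.2)(0.387)² = 4.972 kg·m².
Friction force f = μN = (0.15)(18.9) = 2.835 N at the rim; torque magnitude τ = fR = 1.097 N·m, opposing ω.
|α| = τ/I = 1.097/4.972 = 0.2207 rad/s² (deceleration).
0 = ω₀ − |α|t ⇒ t = ω₀/|α| = 103/0.2207 = 466.8 s.

t ≈ 467 s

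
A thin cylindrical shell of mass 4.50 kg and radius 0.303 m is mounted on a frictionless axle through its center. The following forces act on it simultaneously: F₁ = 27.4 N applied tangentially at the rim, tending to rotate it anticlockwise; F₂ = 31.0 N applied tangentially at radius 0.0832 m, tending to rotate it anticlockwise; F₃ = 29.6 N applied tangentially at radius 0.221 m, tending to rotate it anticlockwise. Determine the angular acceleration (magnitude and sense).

α ≈ 42.2 rad/s², anticlockwise

I = MR² = (4.50)(0.303)² = 0.4131 kg·m².
Taking anticlockwise as positive: τ₁ = +(27.4)(0.303) = +8.302 N·m; τ₂ = +(31.0)(0.0832) = +2.579 N·m; τ₃ = +(29.6)(0.221) = +6.542 N·m.
Net torque τ = 17.42 N·m.
α = τ/I = 17.42/0.4131 = 42.17 rad/s².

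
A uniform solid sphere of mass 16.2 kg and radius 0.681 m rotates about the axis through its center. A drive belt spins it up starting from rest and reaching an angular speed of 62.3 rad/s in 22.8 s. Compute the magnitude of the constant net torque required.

I = (2/5)MR² = (2/5)(16.2)(0.681)² = 3.005 kg·m².
α = Δω/Δt = (62.3 − 0)/22.8 = 2.732 rad/s².
τ = Iα = (3.005)(2.732) = 8.211 N·m.

τ ≈ 8.21 N·m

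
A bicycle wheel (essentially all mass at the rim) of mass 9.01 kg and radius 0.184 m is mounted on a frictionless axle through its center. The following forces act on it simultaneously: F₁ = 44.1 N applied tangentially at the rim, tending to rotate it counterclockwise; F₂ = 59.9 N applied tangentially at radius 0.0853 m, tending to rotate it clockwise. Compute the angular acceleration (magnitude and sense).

α ≈ 9.85 rad/s², counterclockwise

I = MR² = (9.01)(0.184)² = 0.3050 kg·m².
Taking counterclockwise as positive: τ₁ = +(44.1)(0.184) = +8.114 N·m; τ₂ = −(59.9)(0.0853) = −5.109 N·m.
Net torque τ = 3.005 N·m.
α = τ/I = 3.005/0.3050 = 9.851 rad/s².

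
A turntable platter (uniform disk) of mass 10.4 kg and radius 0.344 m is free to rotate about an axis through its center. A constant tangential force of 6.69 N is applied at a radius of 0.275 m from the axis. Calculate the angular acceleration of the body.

α ≈ 2.99 rad/s²

I = ½MR² = (1/2)(10.4)(0.344)² = 0.6153 kg·m².
τ = F·r = (6.69)(0.275) = 1.840 N·m.
From τ = Iα: α = 1.840/0.6153 = 2.990 rad/s².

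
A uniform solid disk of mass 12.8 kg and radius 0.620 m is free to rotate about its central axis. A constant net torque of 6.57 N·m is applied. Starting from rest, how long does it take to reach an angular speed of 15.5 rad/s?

t ≈ 5.80 s

I = ½MR² = (1/2)(12.8)(0.620)² = 2.460 kg·m².
α = τ/I = 6.57/2.460 = 2.671 rad/s².
ω = αt ⇒ t = ω/α = 15.5/2.671 = 5.804 s.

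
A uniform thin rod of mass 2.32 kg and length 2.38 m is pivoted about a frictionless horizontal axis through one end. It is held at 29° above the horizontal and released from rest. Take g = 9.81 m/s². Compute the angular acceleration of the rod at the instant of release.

α ≈ 5.41 rad/s²

About the pivot, I = (1/3)ML² = (1/3)(2.32)(2.38)² = 4.380 kg·m².
The weight acts at the center, a distance L/2 = 1.190 m from the pivot; τ = Mg(L/2) cos 29° = 23.69 N·m.
α = τ/I = 23.69/4.380 = 5.408 rad/s².
(Equivalently α = (3g/(2L)) cos 29° = 5.408 rad/s².)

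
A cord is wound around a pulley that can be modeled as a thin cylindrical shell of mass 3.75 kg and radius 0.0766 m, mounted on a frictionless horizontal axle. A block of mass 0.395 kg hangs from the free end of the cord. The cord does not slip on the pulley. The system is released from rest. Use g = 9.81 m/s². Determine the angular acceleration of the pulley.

I = MR² = (3.75)(0.0766)² = 0.02200 kg·m².
Block: mg − T = ma. Pulley: TR = Iα. No-slip: a = αR, so T = (I/R²)a = 3.750·a.
Then mg = (m + 3.750)a, so a = (0.395)(9.81)/(0.395 + 3.750) = 0.9348 m/s².
α = a/R = 0.9348/0.0766 = 12.20 rad/s².

α ≈ 12.2 rad/s²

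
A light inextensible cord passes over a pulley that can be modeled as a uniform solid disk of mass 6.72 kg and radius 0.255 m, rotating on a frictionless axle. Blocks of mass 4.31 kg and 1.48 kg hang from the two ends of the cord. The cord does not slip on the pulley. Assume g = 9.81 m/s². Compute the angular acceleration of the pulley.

I = ½MR² = (1/2)(6.72)(0.255)² = 0.2185 kg·m².
Heavier block: m₁g − T₁ = m₁a. Lighter block: T₂ − m₂g = m₂a.
Pulley: (T₁ − T₂)R = Iα = I(a/R), so T₁ − T₂ = (I/R²)a = (1/2)M_p a = 3.360·a.
Adding the three: (m₁ − m₂)g = (m₁ + m₂ + 3.360)a, so a = (4.31 − 1.48)(9.81)/(4.31 + 1.48 + 3.360) = 3.034 m/s².
α = a/R = 3.034/0.255 = 11.90 rad/s².

α ≈ 11.9 rad/s²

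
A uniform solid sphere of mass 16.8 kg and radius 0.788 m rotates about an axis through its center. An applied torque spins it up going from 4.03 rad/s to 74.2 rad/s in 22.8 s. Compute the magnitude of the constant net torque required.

I = (2/5)MR² = (2/5)(16.8)(0.788)² = 4.173 kg·m².
α = Δω/Δt = (74.2 − 4.03)/22.8 = 3.078 rad/s².
τ = Iα = (4.173)(3.078) = 12.84 N·m.

τ ≈ 12.8 N·m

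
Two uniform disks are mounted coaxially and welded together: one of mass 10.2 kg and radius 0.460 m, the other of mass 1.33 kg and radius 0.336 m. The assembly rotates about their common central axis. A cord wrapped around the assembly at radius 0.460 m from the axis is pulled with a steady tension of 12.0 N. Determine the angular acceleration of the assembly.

I = ½M₁R₁² + ½M₂R₂² = ½(10.2)(0.460)² + ½(1.33)(0.336)² = 1.154 kg·m².
τ = F r = (12.0)(0.460) = 5.520 N·m.
α = τ/I = 5.520/1.154 = 4.782 rad/s².

α ≈ 4.78 rad/s²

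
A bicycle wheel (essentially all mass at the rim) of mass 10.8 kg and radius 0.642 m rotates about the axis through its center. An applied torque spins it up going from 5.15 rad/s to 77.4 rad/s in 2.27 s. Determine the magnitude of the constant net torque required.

τ ≈ 142 N·m

I = MR² = (10.8)(0.642)² = 4.451 kg·m².
α = Δω/Δt = (77.4 − 5.15)/2.27 = 31.83 rad/s².
τ = Iα = (4.451)(31.83) = 141.7 N·m.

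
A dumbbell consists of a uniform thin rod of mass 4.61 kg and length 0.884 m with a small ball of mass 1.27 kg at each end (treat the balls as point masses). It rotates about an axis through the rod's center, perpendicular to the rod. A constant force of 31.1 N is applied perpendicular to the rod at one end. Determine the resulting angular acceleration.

α ≈ 17.3 rad/s²

I_rod = (1/12)ML² = (1/12)(4.61)(0.884)² = 0.3002 kg·m².
I_balls = 2·m·(L/2)² = 2(1.27)(0.4420)² = 0.4962 kg·m².
Total I = 0.7964 kg·m².
τ = F·(L/2) = (31.1)(0.442) = 13.75 N·m.
α = τ/I = 13.75/0.7964 = 17.26 rad/s².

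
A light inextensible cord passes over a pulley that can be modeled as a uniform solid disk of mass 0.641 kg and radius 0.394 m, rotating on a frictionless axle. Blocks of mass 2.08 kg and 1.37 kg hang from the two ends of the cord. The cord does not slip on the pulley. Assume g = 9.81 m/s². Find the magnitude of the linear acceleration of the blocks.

I = ½MR² = (1/2)(0.641)(0.394)² = 0.04975 kg·m².
Heavier block: m₁g − T₁ = m₁a. Lighter block: T₂ − m₂g = m₂a.
Pulley: (T₁ − T₂)R = Iα = I(a/R), so T₁ − T₂ = (I/R²)a = (1/2)M_p a = 0.3205·a.
Adding the three: (m₁ − m₂)g = (m₁ + m₂ + 0.3205)a, so a = (2.08 − 1.37)(9.81)/(2.08 + 1.37 + 0.3205) = 1.847 m/s².

a ≈ 1.85 m/s²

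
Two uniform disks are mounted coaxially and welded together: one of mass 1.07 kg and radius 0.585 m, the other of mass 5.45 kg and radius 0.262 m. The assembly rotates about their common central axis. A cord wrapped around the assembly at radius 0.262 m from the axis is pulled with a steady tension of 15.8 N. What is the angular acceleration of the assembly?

α ≈ 11.2 rad/s²

I = ½M₁R₁² + ½M₂R₂² = ½(1.07)(0.585)² + ½(5.45)(0.262)² = 0.3701 kg·m².
τ = F r = (15.8)(0.262) = 4.140 N·m.
α = τ/I = 4.140/0.3701 = 11.18 rad/s².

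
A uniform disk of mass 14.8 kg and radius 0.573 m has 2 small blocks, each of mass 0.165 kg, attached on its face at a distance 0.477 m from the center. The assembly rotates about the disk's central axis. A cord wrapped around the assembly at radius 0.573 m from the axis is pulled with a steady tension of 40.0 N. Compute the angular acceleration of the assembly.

I_disk = ½MR² = ½(14.8)(0.573)² = 2.430 kg·m².
I_blocks = 2·m·r² = 2(0.165)(0.477)² = 0.07508 kg·m².
Total I = 2.505 kg·m².
τ = F r = (40.0)(0.573) = 22.92 N·m.
α = τ/I = 22.92/2.505 = 9.151 rad/s².

α ≈ 9.15 rad/s²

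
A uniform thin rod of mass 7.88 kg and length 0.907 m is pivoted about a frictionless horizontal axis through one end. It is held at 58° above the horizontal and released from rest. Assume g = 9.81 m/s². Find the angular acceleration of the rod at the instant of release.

α ≈ 8.60 rad/s²

About the pivot, I = (1/3)ML² = (1/3)(7.88)(0.907)² = 2.161 kg·m².
The weight acts at the center, a distance L/2 = 0.4535 m from the pivot; τ = Mg(L/2) cos 58° = 18.58 N·m.
α = τ/I = 18.58/2.161 = 8.597 rad/s².
(Equivalently α = (3g/(2L)) cos 58° = 8.597 rad/s².)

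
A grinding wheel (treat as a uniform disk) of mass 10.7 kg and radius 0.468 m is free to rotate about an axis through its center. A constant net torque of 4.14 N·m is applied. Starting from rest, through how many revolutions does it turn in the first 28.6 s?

I = ½MR² = (1/2)(10.7)(0.468)² = 1.172 kg·m².
α = τ/I = 4.14/1.172 = 3.533 rad/s².
θ = ½αt² = ½(3.533)(28.6)² = 1445 rad.
Revolutions = θ/(2π) = 230.0.

≈ 230 revolutions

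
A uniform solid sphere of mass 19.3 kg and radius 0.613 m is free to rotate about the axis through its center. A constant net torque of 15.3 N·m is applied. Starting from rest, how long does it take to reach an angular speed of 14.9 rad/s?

I = (2/5)MR² = (2/5)(19.3)(0.613)² = 2.901 kg·m².
α = τ/I = 15.3/2.901 = 5.274 rad/s².
ω = αt ⇒ t = ω/α = 14.9/5.274 = 2.825 s.

t ≈ 2.83 s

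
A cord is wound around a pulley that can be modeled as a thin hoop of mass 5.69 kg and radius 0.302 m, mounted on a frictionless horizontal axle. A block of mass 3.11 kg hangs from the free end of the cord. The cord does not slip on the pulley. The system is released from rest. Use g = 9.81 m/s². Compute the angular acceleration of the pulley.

α ≈ 11.5 rad/s²

I = MR² = (5.69)(0.302)² = 0.5190 kg·m².
Block: mg − T = ma. Pulley: TR = Iα. No-slip: a = αR, so T = (I/R²)a = 5.690·a.
Then mg = (m + 5.690)a, so a = (3.11)(9.81)/(3.11 + 5.690) = 3.467 m/s².
α = a/R = 3.467/0.302 = 11.48 rad/s².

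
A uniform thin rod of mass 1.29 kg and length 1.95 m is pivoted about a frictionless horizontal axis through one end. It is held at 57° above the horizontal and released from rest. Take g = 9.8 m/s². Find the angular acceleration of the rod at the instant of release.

About the pivot, I = (1/3)ML² = (1/3)(1.29)(1.95)² = 1.635 kg·m².
The weight acts at the center, a distance L/2 = 0.9750 m from the pivot; τ = Mg(L/2) cos 57° = 6.713 N·m.
α = τ/I = 6.713/1.635 = 4.106 rad/s².
(Equivalently α = (3g/(2L)) cos 57° = 4.106 rad/s².)

α ≈ 4.11 rad/s²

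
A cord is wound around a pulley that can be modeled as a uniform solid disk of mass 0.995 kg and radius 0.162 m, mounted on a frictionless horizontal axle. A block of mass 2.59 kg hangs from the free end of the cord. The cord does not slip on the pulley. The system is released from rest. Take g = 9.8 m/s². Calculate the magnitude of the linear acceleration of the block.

I = ½MR² = (1/2)(0.995)(0.162)² = 0.01306 kg·m².
Block: mg − T = ma. Pulley: TR = Iα. No-slip: a = αR, so T = (I/R²)a = 0.4975·a.
Then mg = (m + 0.4975)a, so a = (2.59)(9.8)/(2.59 + 0.4975) = 8.221 m/s².

a ≈ 8.22 m/s²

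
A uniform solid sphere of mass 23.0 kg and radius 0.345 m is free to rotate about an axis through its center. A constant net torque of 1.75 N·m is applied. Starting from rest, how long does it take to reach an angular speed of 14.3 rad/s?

t ≈ 8.95 s

I = (2/5)MR² = (2/5)(23.0)(0.345)² = 1.095 kg·m².
α = τ/I = 1.75/1.095 = 1.598 rad/s².
ω = αt ⇒ t = ω/α = 14.3/1.598 = 8.948 s.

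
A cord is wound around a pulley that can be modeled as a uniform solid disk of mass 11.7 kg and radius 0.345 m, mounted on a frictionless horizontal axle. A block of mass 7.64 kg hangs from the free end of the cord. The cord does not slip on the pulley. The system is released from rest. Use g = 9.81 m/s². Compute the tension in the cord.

T ≈ 32.5 N

I = ½MR² = (1/2)(11.7)(0.345)² = 0.6963 kg·m².
Block: mg − T = ma. Pulley: TR = Iα. No-slip: a = αR, so T = (I/R²)a = 5.850·a.
Then mg = (m + 5.850)a, so a = (7.64)(9.81)/(7.64 + 5.850) = 5.556 m/s².
T = 5.850·a = 32.50 N.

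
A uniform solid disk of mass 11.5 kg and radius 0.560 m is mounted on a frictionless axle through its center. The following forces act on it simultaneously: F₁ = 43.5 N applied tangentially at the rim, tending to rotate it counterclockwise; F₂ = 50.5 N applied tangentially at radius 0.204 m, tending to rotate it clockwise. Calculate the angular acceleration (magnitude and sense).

I = ½MR² = (1/2)(11.5)(0.560)² = 1.803 kg·m².
Taking counterclockwise as positive: τ₁ = +(43.5)(0.560) = +24.36 N·m; τ₂ = −(50.5)(0.204) = −10.30 N·m.
Net torque τ = 14.06 N·m.
α = τ/I = 14.06/1.803 = 7.796 rad/s².

α ≈ 7.80 rad/s², counterclockwise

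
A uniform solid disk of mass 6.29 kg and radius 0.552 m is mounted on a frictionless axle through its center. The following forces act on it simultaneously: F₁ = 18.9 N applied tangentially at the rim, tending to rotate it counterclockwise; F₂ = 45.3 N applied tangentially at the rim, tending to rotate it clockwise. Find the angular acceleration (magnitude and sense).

I = ½MR² = (1/2)(6.29)(0.552)² = 0.9583 kg·m².
Taking counterclockwise as positive: τ₁ = +(18.9)(0.552) = +10.43 N·m; τ₂ = −(45.3)(0.552) = −25.01 N·m.
Net torque τ = -14.57 N·m.
α = τ/I = -14.57/0.9583 = -15.21 rad/s².

α ≈ 15.2 rad/s², clockwise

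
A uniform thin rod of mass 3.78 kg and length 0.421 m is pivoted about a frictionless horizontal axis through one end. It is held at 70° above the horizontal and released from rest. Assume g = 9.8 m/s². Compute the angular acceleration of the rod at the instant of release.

About the pivot, I = (1/3)ML² = (1/3)(3.78)(0.421)² = 0.2233 kg·m².
The weight acts at the center, a distance L/2 = 0.2105 m from the pivot; τ = Mg(L/2) cos 70° = 2.667 N·m.
α = τ/I = 2.667/0.2233 = 11.94 rad/s².
(Equivalently α = (3g/(2L)) cos 70° = 11.94 rad/s².)

α ≈ 11.9 rad/s²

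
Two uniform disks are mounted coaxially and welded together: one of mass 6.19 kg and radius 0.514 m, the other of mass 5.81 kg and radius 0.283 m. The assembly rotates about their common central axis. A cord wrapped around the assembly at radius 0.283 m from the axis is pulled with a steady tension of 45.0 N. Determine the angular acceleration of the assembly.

α ≈ 12.1 rad/s²

I = ½M₁R₁² + ½M₂R₂² = ½(6.19)(0.514)² + ½(5.81)(0.283)² = 1.050 kg·m².
τ = F r = (45.0)(0.283) = 12.73 N·m.
α = τ/I = 12.73/1.050 = 12.12 rad/s².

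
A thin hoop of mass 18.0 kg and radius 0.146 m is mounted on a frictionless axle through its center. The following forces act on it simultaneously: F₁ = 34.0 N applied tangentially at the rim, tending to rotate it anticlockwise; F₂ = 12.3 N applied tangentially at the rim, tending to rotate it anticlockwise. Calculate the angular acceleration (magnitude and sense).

I = MR² = (18.0)(0.146)² = 0.3837 kg·m².
Taking anticlockwise as positive: τ₁ = +(34.0)(0.146) = +4.964 N·m; τ₂ = +(12.3)(0.146) = +1.796 N·m.
Net torque τ = 6.760 N·m.
α = τ/I = 6.760/0.3837 = 17.62 rad/s².

α ≈ 17.6 rad/s², anticlockwise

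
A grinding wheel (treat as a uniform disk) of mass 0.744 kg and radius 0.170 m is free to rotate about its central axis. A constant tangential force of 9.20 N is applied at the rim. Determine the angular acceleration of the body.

I = ½MR² = (1/2)(0.744)(0.170)² = 0.01075 kg·m².
τ = F R = (9.20)(0.170) = 1.564 N·m.
From τ = Iα: α = 1.564/0.01075 = 145.5 rad/s².

α ≈ 145 rad/s²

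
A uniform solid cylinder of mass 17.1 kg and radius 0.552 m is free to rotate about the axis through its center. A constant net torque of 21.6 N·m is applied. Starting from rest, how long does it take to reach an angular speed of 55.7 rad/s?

t ≈ 6.72 s

I = ½MR² = (1/2)(17.1)(0.552)² = 2.605 kg·m².
α = τ/I = 21.6/2.605 = 8.291 rad/s².
ω = αt ⇒ t = ω/α = 55.7/8.291 = 6.718 s.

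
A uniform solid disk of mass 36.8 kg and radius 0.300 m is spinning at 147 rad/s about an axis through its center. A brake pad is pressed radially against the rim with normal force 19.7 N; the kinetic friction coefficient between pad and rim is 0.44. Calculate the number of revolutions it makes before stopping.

≈ 1100 revolutions

I = ½MR² = (1/2)(36.8)(0.300)² = 1.656 kg·m².
Friction force f = μN = (0.44)(19.7) = 8.668 N at the rim; torque magnitude τ = fR = 2.600 N·m, opposing ω.
|α| = τ/I = 2.600/1.656 = 1.570 rad/s² (deceleration).
ω² = ω₀² − 2|α|θ with ω = 0 ⇒ θ = ω₀²/(2|α|) = 6881 rad = 1095 rev.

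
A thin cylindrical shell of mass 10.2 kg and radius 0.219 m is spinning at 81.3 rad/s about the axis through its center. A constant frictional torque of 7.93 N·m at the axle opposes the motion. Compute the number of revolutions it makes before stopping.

I = MR² = (10.2)(0.219)² = 0.4892 kg·m².
The net torque has magnitude 7.93 N·m, opposing ω.
|α| = τ/I = 7.930/0.4892 = 16.21 rad/s² (deceleration).
ω² = ω₀² − 2|α|θ with ω = 0 ⇒ θ = ω₀²/(2|α|) = 203.9 rad = 32.45 rev.

≈ 32.4 revolutions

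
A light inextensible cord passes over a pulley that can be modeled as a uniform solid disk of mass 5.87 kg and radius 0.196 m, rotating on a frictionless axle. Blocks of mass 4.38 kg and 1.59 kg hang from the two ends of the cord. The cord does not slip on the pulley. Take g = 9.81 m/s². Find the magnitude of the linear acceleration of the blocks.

I = ½MR² = (1/2)(5.87)(0.196)² = 0.1128 kg·m².
Heavier block: m₁g − T₁ = m₁a. Lighter block: T₂ − m₂g = m₂a.
Pulley: (T₁ − T₂)R = Iα = I(a/R), so T₁ − T₂ = (I/R²)a = (1/2)M_p a = 2.935·a.
Adding the three: (m₁ − m₂)g = (m₁ + m₂ + 2.935)a, so a = (4.38 − 1.59)(9.81)/(4.38 + 1.59 + 2.935) = 3.074 m/s².

a ≈ 3.07 m/s²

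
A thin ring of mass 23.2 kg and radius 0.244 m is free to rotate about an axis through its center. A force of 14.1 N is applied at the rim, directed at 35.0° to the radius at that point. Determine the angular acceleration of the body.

α ≈ 1.43 rad/s²

I = MR² = (23.2)(0.244)² = 1.381 kg·m².
Only the tangential component produces torque: τ = F R sinθ = (14.1)(0.244) sin 35.0° = 1.973 N·m.
From τ = Iα: α = 1.973/1.381 = 1.429 rad/s².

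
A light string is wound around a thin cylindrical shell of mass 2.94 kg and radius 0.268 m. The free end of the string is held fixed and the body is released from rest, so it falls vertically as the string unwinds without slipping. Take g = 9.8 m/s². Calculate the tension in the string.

Translation: Mg − T = Ma. Rotation about the center: TR = Iα with I = MR².
With a = αR: T = (I/R²)a = M a, so Mg = (1 + 1.000)Ma.
a = g/(1 + 1.000) = 9.8/2.000 = 4.900 m/s².
T = 1.000·M·a = (1.000)(2.94)(4.900) = 14.41 N.

T ≈ 14.4 N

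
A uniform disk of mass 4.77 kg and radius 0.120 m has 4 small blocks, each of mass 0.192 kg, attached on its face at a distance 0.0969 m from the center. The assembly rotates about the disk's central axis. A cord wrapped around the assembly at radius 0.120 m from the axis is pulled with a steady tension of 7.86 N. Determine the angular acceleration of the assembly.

I_disk = ½MR² = ½(4.77)(0.120)² = 0.03434 kg·m².
I_blocks = 4·m·r² = 4(0.192)(0.0969)² = 0.007211 kg·m².
Total I = 0.04156 kg·m².
τ = F r = (7.86)(0.120) = 0.9432 N·m.
α = τ/I = 0.9432/0.04156 = 22.70 rad/s².

α ≈ 22.7 rad/s²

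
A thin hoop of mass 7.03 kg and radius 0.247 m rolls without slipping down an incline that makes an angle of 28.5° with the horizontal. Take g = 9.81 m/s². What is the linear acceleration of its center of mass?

Translation along the incline: Mg sinθ − f = Ma.
Rotation about the center: fR = Iα with I = MR². No-slip gives a = αR, so f = (I/R²)a = M a.
Substituting: Mg sinθ = (1 + 1.000)Ma, so a = g sinθ/(1 + 1.000) = (9.81) sin 28.5° / 2.000 = 2.340 m/s².

a ≈ 2.34 m/s²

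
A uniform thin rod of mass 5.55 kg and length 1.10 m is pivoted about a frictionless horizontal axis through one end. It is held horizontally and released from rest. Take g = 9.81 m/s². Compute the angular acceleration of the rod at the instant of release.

α ≈ 13.4 rad/s²

About the pivot, I = (1/3)ML² = (1/3)(5.55)(1.10)² = 2.239 kg·m².
The weight acts at the center, a distance L/2 = 0.5500 m from the pivot; τ = Mg(L/2) = 29.95 N·m.
α = τ/I = 29.95/2.239 = 13.38 rad/s².
(Equivalently α = (3g/(2L)) = 13.38 rad/s².)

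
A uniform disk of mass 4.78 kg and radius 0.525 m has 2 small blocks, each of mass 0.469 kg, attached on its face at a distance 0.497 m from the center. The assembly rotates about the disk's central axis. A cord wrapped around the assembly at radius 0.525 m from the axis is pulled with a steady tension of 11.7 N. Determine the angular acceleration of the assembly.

α ≈ 6.90 rad/s²

I_disk = ½MR² = ½(4.78)(0.525)² = 0.6587 kg·m².
I_blocks = 2·m·r² = 2(0.469)(0.497)² = 0.2317 kg·m².
Total I = 0.8904 kg·m².
τ = F r = (11.7)(0.525) = 6.143 N·m.
α = τ/I = 6.143/0.8904 = 6.898 rad/s².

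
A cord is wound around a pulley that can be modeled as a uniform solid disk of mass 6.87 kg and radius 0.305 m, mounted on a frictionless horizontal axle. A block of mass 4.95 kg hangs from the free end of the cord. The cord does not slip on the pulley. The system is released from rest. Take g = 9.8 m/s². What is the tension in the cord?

T ≈ 19.9 N

I = ½MR² = (1/2)(6.87)(0.305)² = 0.3195 kg·m².
Block: mg − T = ma. Pulley: TR = Iα. No-slip: a = αR, so T = (I/R²)a = 3.435·a.
Then mg = (m + 3.435)a, so a = (4.95)(9.8)/(4.95 + 3.435) = 5.785 m/s².
T = 3.435·a = 19.87 N.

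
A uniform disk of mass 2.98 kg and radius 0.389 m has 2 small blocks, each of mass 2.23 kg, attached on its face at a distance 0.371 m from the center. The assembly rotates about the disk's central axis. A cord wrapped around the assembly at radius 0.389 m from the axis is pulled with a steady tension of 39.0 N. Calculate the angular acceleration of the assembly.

I_disk = ½MR² = ½(2.98)(0.389)² = 0.2255 kg·m².
I_blocks = 2·m·r² = 2(2.23)(0.371)² = 0.6139 kg·m².
Total I = 0.8393 kg·m².
τ = F r = (39.0)(0.389) = 15.17 N·m.
α = τ/I = 15.17/0.8393 = 18.07 rad/s².

α ≈ 18.1 rad/s²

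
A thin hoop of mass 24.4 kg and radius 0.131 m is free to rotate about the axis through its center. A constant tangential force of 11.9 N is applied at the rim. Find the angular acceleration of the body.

α ≈ 3.72 rad/s²

I = MR² = (24.4)(0.131)² = 0.4187 kg·m².
τ = F R = (11.9)(0.131) = 1.559 N·m.
Newton's second law for rotation, τ = Iα, gives α = τ/I = 1.559/0.4187 = 3.723 rad/s².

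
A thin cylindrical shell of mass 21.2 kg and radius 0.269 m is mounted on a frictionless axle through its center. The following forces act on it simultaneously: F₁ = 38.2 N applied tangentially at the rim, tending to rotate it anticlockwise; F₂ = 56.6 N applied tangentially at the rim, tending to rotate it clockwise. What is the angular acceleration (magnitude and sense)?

α ≈ 3.23 rad/s², clockwise

I = MR² = (21.2)(0.269)² = 1.534 kg·m².
Taking anticlockwise as positive: τ₁ = +(38.2)(0.269) = +10.28 N·m; τ₂ = −(56.6)(0.269) = −15.23 N·m.
Net torque τ = -4.950 N·m.
α = τ/I = -4.950/1.534 = -3.226 rad/s².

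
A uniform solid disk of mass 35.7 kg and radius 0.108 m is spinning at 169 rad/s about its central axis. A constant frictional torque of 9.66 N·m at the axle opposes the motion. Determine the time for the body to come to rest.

t ≈ 3.64 s

I = ½MR² = (1/2)(35.7)(0.108)² = 0.2082 kg·m².
The net torque has magnitude 9.66 N·m, opposing ω.
|α| = τ/I = 9.660/0.2082 = 46.40 rad/s² (deceleration).
0 = ω₀ − |α|t ⇒ t = ω₀/|α| = 169/46.40 = 3.642 s.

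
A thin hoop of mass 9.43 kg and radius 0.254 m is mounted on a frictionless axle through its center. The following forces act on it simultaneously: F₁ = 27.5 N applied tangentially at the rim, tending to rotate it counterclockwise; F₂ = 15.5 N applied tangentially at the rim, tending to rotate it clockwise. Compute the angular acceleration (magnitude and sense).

α ≈ 5.01 rad/s², counterclockwise

I = MR² = (9.43)(0.254)² = 0.6084 kg·m².
Taking counterclockwise as positive: τ₁ = +(27.5)(0.254) = +6.985 N·m; τ₂ = −(15.5)(0.254) = −3.937 N·m.
Net torque τ = 3.048 N·m.
α = τ/I = 3.048/0.6084 = 5.010 rad/s².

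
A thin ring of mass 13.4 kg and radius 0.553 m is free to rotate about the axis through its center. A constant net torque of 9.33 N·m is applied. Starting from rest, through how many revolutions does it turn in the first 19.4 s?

I = MR² = (13.4)(0.553)² = 4.098 kg·m².
α = τ/I = 9.33/4.098 = 2.277 rad/s².
θ = ½αt² = ½(2.277)(19.4)² = 428.4 rad.
Revolutions = θ/(2π) = 68.19.

≈ 68.2 revolutions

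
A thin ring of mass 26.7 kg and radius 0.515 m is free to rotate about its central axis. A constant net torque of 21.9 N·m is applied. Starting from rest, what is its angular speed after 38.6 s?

I = MR² = (26.7)(0.515)² = 7.082 kg·m².
α = τ/I = 21.9/7.082 = 3.093 rad/s².
ω = ω₀ + αt = 0 + (3.093)(38.6) = 119.4 rad/s.

ω ≈ 119 rad/s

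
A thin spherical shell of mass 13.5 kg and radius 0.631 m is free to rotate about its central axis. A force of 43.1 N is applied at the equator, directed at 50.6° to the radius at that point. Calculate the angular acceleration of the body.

I = (2/3)MR² = (2/3)(13.5)(0.631)² = 3.583 kg·m².
Only the tangential component produces torque: τ = F R sinθ = (43.1)(0.631) sin 50.6° = 21.02 N·m.
From τ = Iα: α = 21.02/3.583 = 5.865 rad/s².

α ≈ 5.86 rad/s²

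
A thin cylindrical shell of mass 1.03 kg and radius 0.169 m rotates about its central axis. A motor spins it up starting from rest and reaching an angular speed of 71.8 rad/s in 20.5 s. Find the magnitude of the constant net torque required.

I = MR² = (1.03)(0.169)² = 0.02942 kg·m².
α = Δω/Δt = (71.8 − 0)/20.5 = 3.502 rad/s².
τ = Iα = (0.02942)(3.502) = 0.1030 N·m.

τ ≈ 0.103 N·m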